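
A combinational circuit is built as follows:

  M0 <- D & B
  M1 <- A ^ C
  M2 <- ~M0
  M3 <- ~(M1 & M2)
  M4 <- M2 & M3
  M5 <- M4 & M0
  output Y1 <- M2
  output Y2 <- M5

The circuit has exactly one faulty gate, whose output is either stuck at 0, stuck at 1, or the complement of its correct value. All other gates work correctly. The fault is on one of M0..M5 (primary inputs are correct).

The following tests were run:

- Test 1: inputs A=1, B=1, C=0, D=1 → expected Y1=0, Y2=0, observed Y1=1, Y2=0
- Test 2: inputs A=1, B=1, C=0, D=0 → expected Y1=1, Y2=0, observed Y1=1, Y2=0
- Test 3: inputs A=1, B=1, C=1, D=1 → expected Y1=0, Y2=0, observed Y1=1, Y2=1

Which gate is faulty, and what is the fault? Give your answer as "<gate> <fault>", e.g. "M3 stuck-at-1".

Fault-free values for test 1 (A=1, B=1, C=0, D=1): M0=1, M1=1, M2=0, M3=1, M4=0, M5=0, giving Y1=0, Y2=0. Observed Y1=1, Y2=0.
Test 1: faults giving observed Y1=1, Y2=0 are {M0 stuck-at-0, M0 inverted output, M2 stuck-at-1, M2 inverted output}.
Test 2 (A=1, B=1, C=0, D=0): fault-free M0=0, M1=1, M2=1, M3=0, M4=0, M5=0 → Y1=1, Y2=0; observed Y1=1, Y2=0. Eliminates M0 inverted output, M2 inverted output.
Test 3 (A=1, B=1, C=1, D=1): fault-free M0=1, M1=0, M2=0, M3=1, M4=0, M5=0 → Y1=0, Y2=0; observed Y1=1, Y2=1. Eliminates M0 stuck-at-0.
Only M2 stuck-at-1 is consistent with every test.

M2 stuck-at-1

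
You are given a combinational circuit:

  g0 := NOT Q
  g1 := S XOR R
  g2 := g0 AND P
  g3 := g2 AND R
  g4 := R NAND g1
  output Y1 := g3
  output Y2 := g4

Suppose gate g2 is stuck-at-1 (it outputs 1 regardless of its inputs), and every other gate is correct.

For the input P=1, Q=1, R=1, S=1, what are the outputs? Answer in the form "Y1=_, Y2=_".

Propagate with g2 forced: g0=0, g1=0, g2=1 [stuck-at-1], g3=1, g4=1.
So the outputs are Y1=1, Y2=1. (Without the fault they would be Y1=0, Y2=1.)

Y1=1, Y2=1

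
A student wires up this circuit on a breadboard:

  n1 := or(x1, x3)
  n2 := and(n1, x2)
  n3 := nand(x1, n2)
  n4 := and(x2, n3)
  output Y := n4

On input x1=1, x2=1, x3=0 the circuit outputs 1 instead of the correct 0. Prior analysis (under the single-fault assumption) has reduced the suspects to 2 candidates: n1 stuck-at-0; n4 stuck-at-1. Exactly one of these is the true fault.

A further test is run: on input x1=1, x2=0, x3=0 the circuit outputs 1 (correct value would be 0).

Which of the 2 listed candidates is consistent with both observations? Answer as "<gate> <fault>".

Evaluate each candidate on input x1=1, x2=0, x3=0:
  n1 stuck-at-0: n1=0 [stuck-at-0], n2=0, n3=1, n4=0 → 0 — eliminated
  n4 stuck-at-1: n1=1, n2=0, n3=1, n4=1 [stuck-at-1] → 1 — matches
Only n4 stuck-at-1 reproduces the observed 1.

n4 stuck-at-1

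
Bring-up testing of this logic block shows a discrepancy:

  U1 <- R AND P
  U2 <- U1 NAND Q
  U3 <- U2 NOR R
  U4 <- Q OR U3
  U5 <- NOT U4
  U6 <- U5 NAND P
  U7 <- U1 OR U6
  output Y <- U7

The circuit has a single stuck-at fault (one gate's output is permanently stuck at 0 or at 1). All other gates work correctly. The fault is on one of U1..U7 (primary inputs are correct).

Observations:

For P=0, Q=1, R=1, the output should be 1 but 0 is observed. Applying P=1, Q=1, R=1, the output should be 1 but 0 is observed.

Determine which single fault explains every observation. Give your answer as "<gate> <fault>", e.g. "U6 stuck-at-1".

U7 stuck-at-0

Fault-free values for test 1 (P=0, Q=1, R=1): U1=0, U2=1, U3=0, U4=1, U5=0, U6=1, U7=1, giving Y=1. Observed 0.
Test 1: faults giving observed 0 are {U6 stuck-at-0, U7 stuck-at-0}.
Test 2 (P=1, Q=1, R=1): fault-free U1=1, U2=0, U3=0, U4=1, U5=0, U6=1, U7=1 → 1; observed 0. Eliminates U6 stuck-at-0.
Only U7 stuck-at-0 is consistent with every test.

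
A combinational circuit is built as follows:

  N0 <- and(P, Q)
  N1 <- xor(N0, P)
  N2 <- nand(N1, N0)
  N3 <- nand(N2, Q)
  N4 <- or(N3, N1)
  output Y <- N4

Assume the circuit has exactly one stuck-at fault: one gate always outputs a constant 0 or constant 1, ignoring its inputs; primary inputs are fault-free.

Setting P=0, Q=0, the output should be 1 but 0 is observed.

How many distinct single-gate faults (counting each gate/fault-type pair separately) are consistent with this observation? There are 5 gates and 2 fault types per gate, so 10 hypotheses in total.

2

Fault-free: N0=0, N1=0, N2=1, N3=1, N4=1 → 1. Observed 0.
  N0 stuck-at-0: output 1 ✗
  N0 stuck-at-1: output 1 ✗
  N1 stuck-at-0: output 1 ✗
  N1 stuck-at-1: output 1 ✗
  N2 stuck-at-0: output 1 ✗
  N2 stuck-at-1: output 1 ✗
  N3 stuck-at-0: output 0 ✓
  N3 stuck-at-1: output 1 ✗
  N4 stuck-at-0: output 0 ✓
  N4 stuck-at-1: output 1 ✗
Consistent faults: {N3 stuck-at-0, N4 stuck-at-0} — 2 in all.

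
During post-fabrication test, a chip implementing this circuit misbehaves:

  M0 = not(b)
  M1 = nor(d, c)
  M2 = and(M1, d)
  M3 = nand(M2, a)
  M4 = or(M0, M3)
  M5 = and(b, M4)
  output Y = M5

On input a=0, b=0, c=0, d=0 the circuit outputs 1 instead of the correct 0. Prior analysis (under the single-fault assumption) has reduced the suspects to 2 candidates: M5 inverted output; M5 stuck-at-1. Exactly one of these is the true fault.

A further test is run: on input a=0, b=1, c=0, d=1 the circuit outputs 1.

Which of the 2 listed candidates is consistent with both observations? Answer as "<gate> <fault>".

M5 stuck-at-1

Evaluate each candidate on input a=0, b=1, c=0, d=1:
  M5 inverted output: M0=0, M1=0, M2=0, M3=1, M4=1, M5=0 [inverted output] → 0 — eliminated
  M5 stuck-at-1: M0=0, M1=0, M2=0, M3=1, M4=1, M5=1 [stuck-at-1] → 1 — matches
Only M5 stuck-at-1 reproduces the observed 1.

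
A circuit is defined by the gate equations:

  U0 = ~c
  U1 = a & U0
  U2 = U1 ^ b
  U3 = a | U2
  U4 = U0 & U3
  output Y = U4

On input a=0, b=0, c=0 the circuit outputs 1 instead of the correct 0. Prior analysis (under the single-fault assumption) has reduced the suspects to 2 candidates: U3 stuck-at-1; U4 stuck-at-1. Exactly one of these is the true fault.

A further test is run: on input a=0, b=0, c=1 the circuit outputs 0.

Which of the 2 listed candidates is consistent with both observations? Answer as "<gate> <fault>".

U3 stuck-at-1

Evaluate each candidate on input a=0, b=0, c=1:
  U3 stuck-at-1: U0=0, U1=0, U2=0, U3=1 [stuck-at-1], U4=0 → 0 — matches
  U4 stuck-at-1: U0=0, U1=0, U2=0, U3=0, U4=1 [stuck-at-1] → 1 — eliminated
Only U3 stuck-at-1 reproduces the observed 0.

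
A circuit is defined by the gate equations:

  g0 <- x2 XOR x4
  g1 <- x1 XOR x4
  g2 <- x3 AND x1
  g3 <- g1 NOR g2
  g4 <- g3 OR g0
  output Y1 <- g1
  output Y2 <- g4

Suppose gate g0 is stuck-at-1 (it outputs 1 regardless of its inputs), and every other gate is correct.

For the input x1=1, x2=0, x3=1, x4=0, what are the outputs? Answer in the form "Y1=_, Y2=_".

Y1=1, Y2=1

Propagate with g0 forced: g0=1 [stuck-at-1], g1=1, g2=1, g3=0, g4=1.
So the outputs are Y1=1, Y2=1. (Without the fault they would be Y1=1, Y2=0.)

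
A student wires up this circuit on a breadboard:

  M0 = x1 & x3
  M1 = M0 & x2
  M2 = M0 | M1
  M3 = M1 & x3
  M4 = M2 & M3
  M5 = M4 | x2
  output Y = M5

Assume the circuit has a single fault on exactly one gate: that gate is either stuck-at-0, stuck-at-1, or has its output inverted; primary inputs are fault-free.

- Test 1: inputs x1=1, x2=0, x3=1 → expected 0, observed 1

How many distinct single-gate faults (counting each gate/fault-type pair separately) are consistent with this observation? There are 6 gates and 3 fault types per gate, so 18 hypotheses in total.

Fault-free: M0=1, M1=0, M2=1, M3=0, M4=0, M5=0 → 0. Observed 1.
  M0: none of the 3 fault types match ✗
  M1: stuck-at-1, inverted output ✓; others ✗
  M2: none of the 3 fault types match ✗
  M3: stuck-at-1, inverted output ✓; others ✗
  M4: stuck-at-1, inverted output ✓; others ✗
  M5: stuck-at-1, inverted output ✓; others ✗
Consistent faults: {M1 stuck-at-1, M1 inverted output, M3 stuck-at-1, M3 inverted output, M4 stuck-at-1, M4 inverted output, M5 stuck-at-1, M5 inverted output} — 8 in all.

8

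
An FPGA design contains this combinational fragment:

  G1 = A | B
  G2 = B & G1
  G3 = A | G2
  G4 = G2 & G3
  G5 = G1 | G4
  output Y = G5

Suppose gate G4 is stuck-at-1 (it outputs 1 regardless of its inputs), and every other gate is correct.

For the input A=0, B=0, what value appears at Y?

Propagate with G4 forced: G1=0, G2=0, G3=0, G4=1 [stuck-at-1], G5=1.
So Y = 1. (Without the fault it would be 0.)

1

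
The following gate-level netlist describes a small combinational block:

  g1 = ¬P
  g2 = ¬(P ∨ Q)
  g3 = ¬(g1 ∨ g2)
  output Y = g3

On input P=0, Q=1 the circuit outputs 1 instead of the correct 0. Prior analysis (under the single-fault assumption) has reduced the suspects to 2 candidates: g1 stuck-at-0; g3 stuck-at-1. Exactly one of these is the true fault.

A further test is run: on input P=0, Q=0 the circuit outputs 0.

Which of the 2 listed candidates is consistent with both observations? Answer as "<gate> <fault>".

Evaluate each candidate on input P=0, Q=0:
  g1 stuck-at-0: g1=0 [stuck-at-0], g2=1, g3=0 → 0 — matches
  g3 stuck-at-1: g1=1, g2=1, g3=1 [stuck-at-1] → 1 — eliminated
Only g1 stuck-at-0 reproduces the observed 0.

g1 stuck-at-0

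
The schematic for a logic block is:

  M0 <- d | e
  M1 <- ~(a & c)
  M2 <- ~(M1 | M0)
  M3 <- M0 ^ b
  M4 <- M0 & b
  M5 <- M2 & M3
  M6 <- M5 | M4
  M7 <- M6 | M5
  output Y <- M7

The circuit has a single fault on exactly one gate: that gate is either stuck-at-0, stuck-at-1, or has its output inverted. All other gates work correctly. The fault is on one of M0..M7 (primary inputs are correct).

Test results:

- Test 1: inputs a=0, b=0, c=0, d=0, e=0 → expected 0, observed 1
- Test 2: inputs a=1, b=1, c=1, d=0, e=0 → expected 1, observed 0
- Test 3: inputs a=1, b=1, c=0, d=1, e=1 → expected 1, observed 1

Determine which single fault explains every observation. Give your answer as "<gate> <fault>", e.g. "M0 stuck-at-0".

M5 inverted output

Fault-free values for test 1 (a=0, b=0, c=0, d=0, e=0): M0=0, M1=1, M2=0, M3=0, M4=0, M5=0, M6=0, M7=0, giving Y=0. Observed 1.
Test 1: faults giving observed 1 are {M4 stuck-at-1, M4 inverted output, M5 stuck-at-1, M5 inverted output, M6 stuck-at-1, M6 inverted output, M7 stuck-at-1, M7 inverted output}.
Test 2 (a=1, b=1, c=1, d=0, e=0): fault-free M0=0, M1=0, M2=1, M3=1, M4=0, M5=1, M6=1, M7=1 → 1; observed 0. Eliminates M4 stuck-at-1, M4 inverted output, M5 stuck-at-1, M6 stuck-at-1, M6 inverted output, M7 stuck-at-1.
Test 3 (a=1, b=1, c=0, d=1, e=1): fault-free M0=1, M1=1, M2=0, M3=0, M4=1, M5=0, M6=1, M7=1 → 1; observed 1. Eliminates M7 inverted output.
Only M5 inverted output is consistent with every test.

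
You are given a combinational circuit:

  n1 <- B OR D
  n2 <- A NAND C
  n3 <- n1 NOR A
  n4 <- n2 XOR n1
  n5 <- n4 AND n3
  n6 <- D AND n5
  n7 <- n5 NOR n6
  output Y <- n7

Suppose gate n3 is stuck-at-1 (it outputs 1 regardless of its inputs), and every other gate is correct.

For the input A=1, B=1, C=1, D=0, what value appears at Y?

0

Propagate with n3 forced: n1=1, n2=0, n3=1 [stuck-at-1], n4=1, n5=1, n6=0, n7=0.
So Y = 0. (Without the fault it would be 1.)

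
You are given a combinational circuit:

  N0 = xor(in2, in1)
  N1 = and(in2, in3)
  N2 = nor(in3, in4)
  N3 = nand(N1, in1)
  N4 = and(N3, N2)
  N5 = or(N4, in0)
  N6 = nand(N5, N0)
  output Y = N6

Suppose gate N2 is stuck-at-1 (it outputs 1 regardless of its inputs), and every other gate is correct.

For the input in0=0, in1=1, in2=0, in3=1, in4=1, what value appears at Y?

0

Propagate with N2 forced: N0=1, N1=0, N2=1 [stuck-at-1], N3=1, N4=1, N5=1, N6=0.
So Y = 0. (Without the fault it would be 1.)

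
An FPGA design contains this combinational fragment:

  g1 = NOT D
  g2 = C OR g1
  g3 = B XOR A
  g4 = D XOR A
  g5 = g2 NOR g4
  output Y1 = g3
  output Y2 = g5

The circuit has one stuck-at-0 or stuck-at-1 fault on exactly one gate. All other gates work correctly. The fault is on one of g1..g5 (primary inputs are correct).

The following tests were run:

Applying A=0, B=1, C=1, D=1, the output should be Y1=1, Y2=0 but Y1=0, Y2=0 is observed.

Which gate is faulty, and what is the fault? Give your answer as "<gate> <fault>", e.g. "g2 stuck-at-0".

Fault-free values for test 1 (A=0, B=1, C=1, D=1): g1=0, g2=1, g3=1, g4=1, g5=0, giving Y1=1, Y2=0. Observed Y1=0, Y2=0.
Test 1: faults giving observed Y1=0, Y2=0 are {g3 stuck-at-0}.
Only g3 stuck-at-0 is consistent with every test.

g3 stuck-at-0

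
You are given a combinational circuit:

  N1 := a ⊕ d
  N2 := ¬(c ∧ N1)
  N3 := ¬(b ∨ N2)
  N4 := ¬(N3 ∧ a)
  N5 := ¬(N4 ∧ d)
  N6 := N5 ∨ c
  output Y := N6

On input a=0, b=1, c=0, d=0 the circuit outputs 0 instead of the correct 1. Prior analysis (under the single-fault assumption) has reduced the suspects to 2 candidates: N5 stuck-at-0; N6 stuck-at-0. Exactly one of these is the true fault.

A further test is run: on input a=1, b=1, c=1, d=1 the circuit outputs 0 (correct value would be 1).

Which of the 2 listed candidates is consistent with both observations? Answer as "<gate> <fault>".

Evaluate each candidate on input a=1, b=1, c=1, d=1:
  N5 stuck-at-0: N1=0, N2=1, N3=0, N4=1, N5=0 [stuck-at-0], N6=1 → 1 — eliminated
  N6 stuck-at-0: N1=0, N2=1, N3=0, N4=1, N5=0, N6=0 [stuck-at-0] → 0 — matches
Only N6 stuck-at-0 reproduces the observed 0.

N6 stuck-at-0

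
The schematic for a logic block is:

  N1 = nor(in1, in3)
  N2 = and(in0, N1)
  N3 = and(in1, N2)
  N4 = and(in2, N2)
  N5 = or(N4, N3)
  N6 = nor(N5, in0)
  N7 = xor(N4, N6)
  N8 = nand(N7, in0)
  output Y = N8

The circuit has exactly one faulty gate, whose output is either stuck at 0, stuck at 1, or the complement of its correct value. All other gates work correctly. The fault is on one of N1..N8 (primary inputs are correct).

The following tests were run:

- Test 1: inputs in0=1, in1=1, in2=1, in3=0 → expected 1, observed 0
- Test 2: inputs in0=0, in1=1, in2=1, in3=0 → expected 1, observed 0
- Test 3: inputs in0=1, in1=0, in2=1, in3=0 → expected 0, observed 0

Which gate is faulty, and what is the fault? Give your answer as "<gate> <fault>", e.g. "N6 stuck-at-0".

N8 stuck-at-0

Fault-free values for test 1 (in0=1, in1=1, in2=1, in3=0): N1=0, N2=0, N3=0, N4=0, N5=0, N6=0, N7=0, N8=1, giving Y=1. Observed 0.
Test 1: faults giving observed 0 are {N1 stuck-at-1, N1 inverted output, N2 stuck-at-1, N2 inverted output, N4 stuck-at-1, N4 inverted output, N6 stuck-at-1, N6 inverted output, N7 stuck-at-1, N7 inverted output, N8 stuck-at-0, N8 inverted output}.
Test 2 (in0=0, in1=1, in2=1, in3=0): fault-free N1=0, N2=0, N3=0, N4=0, N5=0, N6=1, N7=1, N8=1 → 1; observed 0. Eliminates N1 stuck-at-1, N1 inverted output, N2 stuck-at-1, N2 inverted output, N4 stuck-at-1, N4 inverted output, N6 stuck-at-1, N6 inverted output, N7 stuck-at-1, N7 inverted output.
Test 3 (in0=1, in1=0, in2=1, in3=0): fault-free N1=1, N2=1, N3=0, N4=1, N5=1, N6=0, N7=1, N8=0 → 0; observed 0. Eliminates N8 inverted output.
Only N8 stuck-at-0 is consistent with every test.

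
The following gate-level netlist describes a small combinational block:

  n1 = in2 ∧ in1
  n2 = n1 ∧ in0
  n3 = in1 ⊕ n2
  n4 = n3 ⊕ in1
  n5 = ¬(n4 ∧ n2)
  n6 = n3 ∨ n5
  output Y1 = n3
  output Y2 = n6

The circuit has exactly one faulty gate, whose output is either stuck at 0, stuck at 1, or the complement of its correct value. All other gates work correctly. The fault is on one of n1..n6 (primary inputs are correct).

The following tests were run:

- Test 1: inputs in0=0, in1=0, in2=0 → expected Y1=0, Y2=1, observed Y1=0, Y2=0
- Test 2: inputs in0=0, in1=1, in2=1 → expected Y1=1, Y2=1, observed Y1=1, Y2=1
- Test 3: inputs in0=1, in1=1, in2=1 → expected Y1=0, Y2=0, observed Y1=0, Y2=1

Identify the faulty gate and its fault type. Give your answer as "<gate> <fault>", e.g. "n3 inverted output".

Fault-free values for test 1 (in0=0, in1=0, in2=0): n1=0, n2=0, n3=0, n4=0, n5=1, n6=1, giving Y1=0, Y2=1. Observed Y1=0, Y2=0.
Test 1: faults giving observed Y1=0, Y2=0 are {n5 stuck-at-0, n5 inverted output, n6 stuck-at-0, n6 inverted output}.
Test 2 (in0=0, in1=1, in2=1): fault-free n1=1, n2=0, n3=1, n4=0, n5=1, n6=1 → Y1=1, Y2=1; observed Y1=1, Y2=1. Eliminates n6 stuck-at-0, n6 inverted output.
Test 3 (in0=1, in1=1, in2=1): fault-free n1=1, n2=1, n3=0, n4=1, n5=0, n6=0 → Y1=0, Y2=0; observed Y1=0, Y2=1. Eliminates n5 stuck-at-0.
Only n5 inverted output is consistent with every test.

n5 inverted output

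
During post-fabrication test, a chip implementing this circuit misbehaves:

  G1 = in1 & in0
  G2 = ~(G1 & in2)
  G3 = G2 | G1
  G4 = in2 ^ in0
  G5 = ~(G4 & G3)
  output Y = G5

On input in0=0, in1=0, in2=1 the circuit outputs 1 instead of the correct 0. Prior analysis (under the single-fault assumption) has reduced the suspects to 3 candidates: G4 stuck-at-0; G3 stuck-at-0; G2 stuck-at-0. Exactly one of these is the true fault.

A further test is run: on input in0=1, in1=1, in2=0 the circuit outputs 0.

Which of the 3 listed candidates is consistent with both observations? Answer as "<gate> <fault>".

G2 stuck-at-0

Evaluate each candidate on input in0=1, in1=1, in2=0:
  G4 stuck-at-0: G1=1, G2=1, G3=1, G4=0 [stuck-at-0], G5=1 → 1 — eliminated
  G3 stuck-at-0: G1=1, G2=1, G3=0 [stuck-at-0], G4=1, G5=1 → 1 — eliminated
  G2 stuck-at-0: G1=1, G2=0 [stuck-at-0], G3=1, G4=1, G5=0 → 0 — matches
Only G2 stuck-at-0 reproduces the observed 0.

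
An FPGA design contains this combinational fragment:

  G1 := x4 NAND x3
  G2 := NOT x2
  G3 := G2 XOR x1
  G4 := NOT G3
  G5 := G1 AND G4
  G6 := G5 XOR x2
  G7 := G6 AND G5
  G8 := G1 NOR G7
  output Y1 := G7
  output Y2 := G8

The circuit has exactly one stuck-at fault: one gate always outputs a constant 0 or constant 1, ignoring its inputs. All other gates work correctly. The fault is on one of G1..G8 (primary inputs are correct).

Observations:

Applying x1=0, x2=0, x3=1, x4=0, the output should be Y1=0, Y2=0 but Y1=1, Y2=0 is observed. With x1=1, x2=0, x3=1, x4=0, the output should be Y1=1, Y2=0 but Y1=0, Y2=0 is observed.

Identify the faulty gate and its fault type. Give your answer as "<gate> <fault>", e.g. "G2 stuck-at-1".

Fault-free values for test 1 (x1=0, x2=0, x3=1, x4=0): G1=1, G2=1, G3=1, G4=0, G5=0, G6=0, G7=0, G8=0, giving Y1=0, Y2=0. Observed Y1=1, Y2=0.
Test 1: faults giving observed Y1=1, Y2=0 are {G2 stuck-at-0, G3 stuck-at-0, G4 stuck-at-1, G5 stuck-at-1, G7 stuck-at-1}.
Test 2 (x1=1, x2=0, x3=1, x4=0): fault-free G1=1, G2=1, G3=0, G4=1, G5=1, G6=1, G7=1, G8=0 → Y1=1, Y2=0; observed Y1=0, Y2=0. Eliminates G3 stuck-at-0, G4 stuck-at-1, G5 stuck-at-1, G7 stuck-at-1.
Only G2 stuck-at-0 is consistent with every test.

G2 stuck-at-0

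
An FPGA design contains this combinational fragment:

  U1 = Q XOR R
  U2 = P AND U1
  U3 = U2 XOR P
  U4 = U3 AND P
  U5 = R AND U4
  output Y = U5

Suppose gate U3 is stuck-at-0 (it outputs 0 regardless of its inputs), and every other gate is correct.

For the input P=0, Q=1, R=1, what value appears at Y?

Propagate with U3 forced: U1=0, U2=0, U3=0 [stuck-at-0], U4=0, U5=0.
So Y = 0. (Same as the fault-free value — the fault is masked on this input.)

0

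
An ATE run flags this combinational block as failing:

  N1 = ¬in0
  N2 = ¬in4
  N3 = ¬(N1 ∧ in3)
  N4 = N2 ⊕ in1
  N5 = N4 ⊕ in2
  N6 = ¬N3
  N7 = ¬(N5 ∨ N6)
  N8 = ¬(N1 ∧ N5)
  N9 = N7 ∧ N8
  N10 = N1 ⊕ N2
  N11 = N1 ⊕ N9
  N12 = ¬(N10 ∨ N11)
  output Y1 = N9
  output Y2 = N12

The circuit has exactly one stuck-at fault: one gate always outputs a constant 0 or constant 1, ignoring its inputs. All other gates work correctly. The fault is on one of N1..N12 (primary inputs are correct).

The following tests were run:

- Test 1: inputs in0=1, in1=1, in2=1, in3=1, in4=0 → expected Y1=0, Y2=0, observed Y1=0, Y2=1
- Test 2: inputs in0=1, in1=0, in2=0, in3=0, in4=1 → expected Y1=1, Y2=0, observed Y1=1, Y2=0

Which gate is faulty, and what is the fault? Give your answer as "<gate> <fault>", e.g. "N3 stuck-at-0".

Fault-free values for test 1 (in0=1, in1=1, in2=1, in3=1, in4=0): N1=0, N2=1, N3=1, N4=0, N5=1, N6=0, N7=0, N8=1, N9=0, N10=1, N11=0, N12=0, giving Y1=0, Y2=0. Observed Y1=0, Y2=1.
Test 1: faults giving observed Y1=0, Y2=1 are {N10 stuck-at-0, N12 stuck-at-1}.
Test 2 (in0=1, in1=0, in2=0, in3=0, in4=1): fault-free N1=0, N2=0, N3=1, N4=0, N5=0, N6=0, N7=1, N8=1, N9=1, N10=0, N11=1, N12=0 → Y1=1, Y2=0; observed Y1=1, Y2=0. Eliminates N12 stuck-at-1.
Only N10 stuck-at-0 is consistent with every test.

N10 stuck-at-0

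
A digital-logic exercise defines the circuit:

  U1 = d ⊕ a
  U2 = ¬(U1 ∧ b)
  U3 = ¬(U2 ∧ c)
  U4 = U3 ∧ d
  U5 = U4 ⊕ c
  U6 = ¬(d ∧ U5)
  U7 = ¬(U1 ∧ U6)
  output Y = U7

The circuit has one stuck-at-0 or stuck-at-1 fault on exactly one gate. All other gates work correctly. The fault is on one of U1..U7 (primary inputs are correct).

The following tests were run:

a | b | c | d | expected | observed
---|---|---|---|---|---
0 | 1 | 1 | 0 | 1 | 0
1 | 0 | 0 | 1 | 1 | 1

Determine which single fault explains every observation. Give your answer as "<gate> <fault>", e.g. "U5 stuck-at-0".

U1 stuck-at-1

Fault-free values for test 1 (a=0, b=1, c=1, d=0): U1=0, U2=1, U3=0, U4=0, U5=1, U6=1, U7=1, giving Y=1. Observed 0.
Test 1: faults giving observed 0 are {U1 stuck-at-1, U7 stuck-at-0}.
Test 2 (a=1, b=0, c=0, d=1): fault-free U1=0, U2=1, U3=1, U4=1, U5=1, U6=0, U7=1 → 1; observed 1. Eliminates U7 stuck-at-0.
Only U1 stuck-at-1 is consistent with every test.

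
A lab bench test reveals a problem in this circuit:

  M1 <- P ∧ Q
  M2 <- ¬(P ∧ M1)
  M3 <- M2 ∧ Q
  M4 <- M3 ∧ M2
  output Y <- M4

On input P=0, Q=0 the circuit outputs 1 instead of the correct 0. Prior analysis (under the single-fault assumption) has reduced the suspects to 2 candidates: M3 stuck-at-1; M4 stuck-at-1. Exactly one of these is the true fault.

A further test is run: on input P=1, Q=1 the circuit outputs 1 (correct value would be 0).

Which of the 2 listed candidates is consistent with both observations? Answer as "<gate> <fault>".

Evaluate each candidate on input P=1, Q=1:
  M3 stuck-at-1: M1=1, M2=0, M3=1 [stuck-at-1], M4=0 → 0 — eliminated
  M4 stuck-at-1: M1=1, M2=0, M3=0, M4=1 [stuck-at-1] → 1 — matches
Only M4 stuck-at-1 reproduces the observed 1.

M4 stuck-at-1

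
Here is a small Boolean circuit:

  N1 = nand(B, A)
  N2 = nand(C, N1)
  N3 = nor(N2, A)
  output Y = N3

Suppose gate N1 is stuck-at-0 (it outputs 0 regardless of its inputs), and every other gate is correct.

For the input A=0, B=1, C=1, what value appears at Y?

0

Propagate with N1 forced: N1=0 [stuck-at-0], N2=1, N3=0.
So Y = 0. (Without the fault it would be 1.)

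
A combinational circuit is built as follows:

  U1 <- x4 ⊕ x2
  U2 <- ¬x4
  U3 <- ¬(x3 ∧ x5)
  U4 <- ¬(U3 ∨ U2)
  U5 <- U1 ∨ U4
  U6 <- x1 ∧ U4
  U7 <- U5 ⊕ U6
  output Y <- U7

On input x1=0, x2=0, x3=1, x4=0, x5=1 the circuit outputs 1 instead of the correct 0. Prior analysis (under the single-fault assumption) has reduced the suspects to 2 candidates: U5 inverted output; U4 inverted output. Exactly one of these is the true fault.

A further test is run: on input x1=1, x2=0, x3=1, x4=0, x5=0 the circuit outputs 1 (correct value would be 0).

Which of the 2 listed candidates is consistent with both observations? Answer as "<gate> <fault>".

U5 inverted output

Evaluate each candidate on input x1=1, x2=0, x3=1, x4=0, x5=0:
  U5 inverted output: U1=0, U2=1, U3=1, U4=0, U5=1 [inverted output], U6=0, U7=1 → 1 — matches
  U4 inverted output: U1=0, U2=1, U3=1, U4=1 [inverted output], U5=1, U6=1, U7=0 → 0 — eliminated
Only U5 inverted output reproduces the observed 1.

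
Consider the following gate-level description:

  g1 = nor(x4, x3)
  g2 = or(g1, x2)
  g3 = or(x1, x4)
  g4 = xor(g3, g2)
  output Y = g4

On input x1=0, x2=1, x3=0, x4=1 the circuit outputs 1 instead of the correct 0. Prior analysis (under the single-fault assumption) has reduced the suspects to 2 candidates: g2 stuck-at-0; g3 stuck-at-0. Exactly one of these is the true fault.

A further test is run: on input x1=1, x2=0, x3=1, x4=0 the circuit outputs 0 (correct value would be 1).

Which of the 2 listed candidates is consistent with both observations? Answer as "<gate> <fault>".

g3 stuck-at-0

Evaluate each candidate on input x1=1, x2=0, x3=1, x4=0:
  g2 stuck-at-0: g1=0, g2=0 [stuck-at-0], g3=1, g4=1 → 1 — eliminated
  g3 stuck-at-0: g1=0, g2=0, g3=0 [stuck-at-0], g4=0 → 0 — matches
Only g3 stuck-at-0 reproduces the observed 0.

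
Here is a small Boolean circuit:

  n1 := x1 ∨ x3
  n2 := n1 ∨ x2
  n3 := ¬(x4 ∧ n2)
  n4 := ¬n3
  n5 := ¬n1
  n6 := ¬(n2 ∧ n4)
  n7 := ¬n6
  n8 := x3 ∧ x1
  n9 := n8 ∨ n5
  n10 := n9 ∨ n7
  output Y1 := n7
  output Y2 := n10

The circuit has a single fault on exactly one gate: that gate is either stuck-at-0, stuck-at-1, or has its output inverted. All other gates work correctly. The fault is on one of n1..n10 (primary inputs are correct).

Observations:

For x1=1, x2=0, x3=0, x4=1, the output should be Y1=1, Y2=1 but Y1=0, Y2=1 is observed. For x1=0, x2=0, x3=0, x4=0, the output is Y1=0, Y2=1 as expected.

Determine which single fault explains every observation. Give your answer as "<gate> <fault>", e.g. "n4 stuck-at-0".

Fault-free values for test 1 (x1=1, x2=0, x3=0, x4=1): n1=1, n2=1, n3=0, n4=1, n5=0, n6=0, n7=1, n8=0, n9=0, n10=1, giving Y1=1, Y2=1. Observed Y1=0, Y2=1.
Test 1: faults giving observed Y1=0, Y2=1 are {n1 stuck-at-0, n1 inverted output}.
Test 2 (x1=0, x2=0, x3=0, x4=0): fault-free n1=0, n2=0, n3=1, n4=0, n5=1, n6=1, n7=0, n8=0, n9=1, n10=1 → Y1=0, Y2=1; observed Y1=0, Y2=1. Eliminates n1 inverted output.
Only n1 stuck-at-0 is consistent with every test.

n1 stuck-at-0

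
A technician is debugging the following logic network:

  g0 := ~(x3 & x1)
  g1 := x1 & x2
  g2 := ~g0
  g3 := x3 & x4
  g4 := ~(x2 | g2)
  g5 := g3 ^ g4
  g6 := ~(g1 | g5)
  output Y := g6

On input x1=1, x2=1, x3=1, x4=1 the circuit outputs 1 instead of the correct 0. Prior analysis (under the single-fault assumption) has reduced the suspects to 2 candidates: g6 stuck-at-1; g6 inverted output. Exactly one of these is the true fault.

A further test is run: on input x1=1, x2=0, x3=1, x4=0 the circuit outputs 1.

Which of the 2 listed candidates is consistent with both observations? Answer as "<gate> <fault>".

Evaluate each candidate on input x1=1, x2=0, x3=1, x4=0:
  g6 stuck-at-1: g0=0, g1=0, g2=1, g3=0, g4=0, g5=0, g6=1 [stuck-at-1] → 1 — matches
  g6 inverted output: g0=0, g1=0, g2=1, g3=0, g4=0, g5=0, g6=0 [inverted output] → 0 — eliminated
Only g6 stuck-at-1 reproduces the observed 1.

g6 stuck-at-1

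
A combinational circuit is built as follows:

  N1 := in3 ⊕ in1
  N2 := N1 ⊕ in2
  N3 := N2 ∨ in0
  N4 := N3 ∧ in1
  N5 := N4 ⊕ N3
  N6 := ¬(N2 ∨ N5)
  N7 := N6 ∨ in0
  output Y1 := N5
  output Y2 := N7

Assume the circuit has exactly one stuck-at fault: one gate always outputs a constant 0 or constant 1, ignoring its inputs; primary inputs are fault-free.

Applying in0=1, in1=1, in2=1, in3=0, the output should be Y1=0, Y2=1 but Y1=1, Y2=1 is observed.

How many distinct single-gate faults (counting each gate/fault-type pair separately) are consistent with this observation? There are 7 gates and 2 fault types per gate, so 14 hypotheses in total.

Fault-free: N1=1, N2=0, N3=1, N4=1, N5=0, N6=1, N7=1 → Y1=0, Y2=1. Observed Y1=1, Y2=1.
  N1 stuck-at-0: output Y1=0, Y2=1 ✗
  N1 stuck-at-1: output Y1=0, Y2=1 ✗
  N2 stuck-at-0: output Y1=0, Y2=1 ✗
  N2 stuck-at-1: output Y1=0, Y2=1 ✗
  N3 stuck-at-0: output Y1=0, Y2=1 ✗
  N3 stuck-at-1: output Y1=0, Y2=1 ✗
  N4 stuck-at-0: output Y1=1, Y2=1 ✓
  N4 stuck-at-1: output Y1=0, Y2=1 ✗
  N5 stuck-at-0: output Y1=0, Y2=1 ✗
  N5 stuck-at-1: output Y1=1, Y2=1 ✓
  N6 stuck-at-0: output Y1=0, Y2=1 ✗
  N6 stuck-at-1: output Y1=0, Y2=1 ✗
  N7 stuck-at-0: output Y1=0, Y2=0 ✗
  N7 stuck-at-1: output Y1=0, Y2=1 ✗
Consistent faults: {N4 stuck-at-0, N5 stuck-at-1} — 2 in all.

2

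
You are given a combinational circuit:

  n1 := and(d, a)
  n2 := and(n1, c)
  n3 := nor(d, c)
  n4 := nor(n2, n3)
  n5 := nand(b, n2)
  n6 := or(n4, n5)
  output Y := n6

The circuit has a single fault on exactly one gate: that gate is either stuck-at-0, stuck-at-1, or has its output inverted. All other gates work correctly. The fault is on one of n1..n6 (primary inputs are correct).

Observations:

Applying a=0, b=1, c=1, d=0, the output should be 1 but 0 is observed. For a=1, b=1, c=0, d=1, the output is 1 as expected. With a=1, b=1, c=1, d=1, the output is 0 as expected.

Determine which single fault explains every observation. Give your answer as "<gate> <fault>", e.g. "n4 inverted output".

Fault-free values for test 1 (a=0, b=1, c=1, d=0): n1=0, n2=0, n3=0, n4=1, n5=1, n6=1, giving Y=1. Observed 0.
Test 1: faults giving observed 0 are {n1 stuck-at-1, n1 inverted output, n2 stuck-at-1, n2 inverted output, n6 stuck-at-0, n6 inverted output}.
Test 2 (a=1, b=1, c=0, d=1): fault-free n1=1, n2=0, n3=0, n4=1, n5=1, n6=1 → 1; observed 1. Eliminates n2 stuck-at-1, n2 inverted output, n6 stuck-at-0, n6 inverted output.
Test 3 (a=1, b=1, c=1, d=1): fault-free n1=1, n2=1, n3=0, n4=0, n5=0, n6=0 → 0; observed 0. Eliminates n1 inverted output.
Only n1 stuck-at-1 is consistent with every test.

n1 stuck-at-1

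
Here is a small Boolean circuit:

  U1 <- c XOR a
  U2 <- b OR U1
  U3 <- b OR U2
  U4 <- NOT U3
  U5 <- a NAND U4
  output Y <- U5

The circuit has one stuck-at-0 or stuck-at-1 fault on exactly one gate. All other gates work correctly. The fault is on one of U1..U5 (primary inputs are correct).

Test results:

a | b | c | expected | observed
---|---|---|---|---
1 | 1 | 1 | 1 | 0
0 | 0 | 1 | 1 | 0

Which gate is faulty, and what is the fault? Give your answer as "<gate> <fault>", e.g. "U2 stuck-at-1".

Fault-free values for test 1 (a=1, b=1, c=1): U1=0, U2=1, U3=1, U4=0, U5=1, giving Y=1. Observed 0.
Test 1: faults giving observed 0 are {U3 stuck-at-0, U4 stuck-at-1, U5 stuck-at-0}.
Test 2 (a=0, b=0, c=1): fault-free U1=1, U2=1, U3=1, U4=0, U5=1 → 1; observed 0. Eliminates U3 stuck-at-0, U4 stuck-at-1.
Only U5 stuck-at-0 is consistent with every test.

U5 stuck-at-0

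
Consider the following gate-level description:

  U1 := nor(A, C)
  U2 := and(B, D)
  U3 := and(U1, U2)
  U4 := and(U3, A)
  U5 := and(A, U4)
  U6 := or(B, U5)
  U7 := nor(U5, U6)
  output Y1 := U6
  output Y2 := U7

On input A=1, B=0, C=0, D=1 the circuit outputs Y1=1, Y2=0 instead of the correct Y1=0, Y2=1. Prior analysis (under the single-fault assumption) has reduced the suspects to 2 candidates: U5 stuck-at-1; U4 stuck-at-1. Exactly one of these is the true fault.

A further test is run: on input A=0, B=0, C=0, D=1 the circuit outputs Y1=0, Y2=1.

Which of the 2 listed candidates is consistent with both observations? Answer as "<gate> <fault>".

Evaluate each candidate on input A=0, B=0, C=0, D=1:
  U5 stuck-at-1: U1=1, U2=0, U3=0, U4=0, U5=1 [stuck-at-1], U6=1, U7=0 → Y1=1, Y2=0 — eliminated
  U4 stuck-at-1: U1=1, U2=0, U3=0, U4=1 [stuck-at-1], U5=0, U6=0, U7=1 → Y1=0, Y2=1 — matches
Only U4 stuck-at-1 reproduces the observed Y1=0, Y2=1.

U4 stuck-at-1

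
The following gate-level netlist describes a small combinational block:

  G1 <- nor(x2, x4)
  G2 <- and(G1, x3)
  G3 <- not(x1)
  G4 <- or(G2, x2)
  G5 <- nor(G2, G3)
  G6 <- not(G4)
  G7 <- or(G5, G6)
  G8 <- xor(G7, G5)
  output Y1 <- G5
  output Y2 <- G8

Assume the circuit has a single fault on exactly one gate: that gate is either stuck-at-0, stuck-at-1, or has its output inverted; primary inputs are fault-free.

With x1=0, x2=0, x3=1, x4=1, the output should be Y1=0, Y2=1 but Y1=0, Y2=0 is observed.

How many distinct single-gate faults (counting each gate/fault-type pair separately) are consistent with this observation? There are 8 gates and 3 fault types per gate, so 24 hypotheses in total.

12

Fault-free: G1=0, G2=0, G3=1, G4=0, G5=0, G6=1, G7=1, G8=1 → Y1=0, Y2=1. Observed Y1=0, Y2=0.
  G1: stuck-at-1, inverted output ✓; others ✗
  G2: stuck-at-1, inverted output ✓; others ✗
  G3: none of the 3 fault types match ✗
  G4: stuck-at-1, inverted output ✓; others ✗
  G5: none of the 3 fault types match ✗
  G6: stuck-at-0, inverted output ✓; others ✗
  G7: stuck-at-0, inverted output ✓; others ✗
  G8: stuck-at-0, inverted output ✓; others ✗
Consistent faults: {G1 stuck-at-1, G1 inverted output, G2 stuck-at-1, G2 inverted output, G4 stuck-at-1, G4 inverted output, G6 stuck-at-0, G6 inverted output, G7 stuck-at-0, G7 inverted output, G8 stuck-at-0, G8 inverted output} — 12 in all.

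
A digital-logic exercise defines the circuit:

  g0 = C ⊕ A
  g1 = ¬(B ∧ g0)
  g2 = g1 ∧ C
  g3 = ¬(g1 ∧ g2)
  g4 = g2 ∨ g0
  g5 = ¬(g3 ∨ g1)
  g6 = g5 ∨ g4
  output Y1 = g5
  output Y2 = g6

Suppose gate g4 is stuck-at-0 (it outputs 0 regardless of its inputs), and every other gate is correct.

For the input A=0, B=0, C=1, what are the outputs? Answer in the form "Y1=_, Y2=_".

Propagate with g4 forced: g0=1, g1=1, g2=1, g3=0, g4=0 [stuck-at-0], g5=0, g6=0.
So the outputs are Y1=0, Y2=0. (Without the fault they would be Y1=0, Y2=1.)

Y1=0, Y2=0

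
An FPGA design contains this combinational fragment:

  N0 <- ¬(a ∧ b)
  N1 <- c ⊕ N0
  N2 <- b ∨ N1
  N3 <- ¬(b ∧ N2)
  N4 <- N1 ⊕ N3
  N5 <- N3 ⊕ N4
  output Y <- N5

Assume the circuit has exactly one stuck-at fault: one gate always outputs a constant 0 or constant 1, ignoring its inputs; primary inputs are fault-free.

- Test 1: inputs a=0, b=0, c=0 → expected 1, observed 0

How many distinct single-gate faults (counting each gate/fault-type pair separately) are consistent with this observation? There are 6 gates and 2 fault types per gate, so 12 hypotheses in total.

Fault-free: N0=1, N1=1, N2=1, N3=1, N4=0, N5=1 → 1. Observed 0.
  N0 stuck-at-0: output 0 ✓
  N0 stuck-at-1: output 1 ✗
  N1 stuck-at-0: output 0 ✓
  N1 stuck-at-1: output 1 ✗
  N2 stuck-at-0: output 1 ✗
  N2 stuck-at-1: output 1 ✗
  N3 stuck-at-0: output 1 ✗
  N3 stuck-at-1: output 1 ✗
  N4 stuck-at-0: output 1 ✗
  N4 stuck-at-1: output 0 ✓
  N5 stuck-at-0: output 0 ✓
  N5 stuck-at-1: output 1 ✗
Consistent faults: {N0 stuck-at-0, N1 stuck-at-0, N4 stuck-at-1, N5 stuck-at-0} — 4 in all.

4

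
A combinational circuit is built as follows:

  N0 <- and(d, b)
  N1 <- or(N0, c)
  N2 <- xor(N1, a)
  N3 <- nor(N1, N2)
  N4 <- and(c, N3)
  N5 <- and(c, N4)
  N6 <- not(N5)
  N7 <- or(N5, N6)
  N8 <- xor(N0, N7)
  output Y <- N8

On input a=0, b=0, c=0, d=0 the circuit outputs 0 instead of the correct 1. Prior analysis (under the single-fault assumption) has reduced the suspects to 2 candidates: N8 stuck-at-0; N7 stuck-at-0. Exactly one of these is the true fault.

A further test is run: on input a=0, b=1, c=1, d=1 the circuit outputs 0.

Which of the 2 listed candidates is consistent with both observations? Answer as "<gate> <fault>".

Evaluate each candidate on input a=0, b=1, c=1, d=1:
  N8 stuck-at-0: N0=1, N1=1, N2=1, N3=0, N4=0, N5=0, N6=1, N7=1, N8=0 [stuck-at-0] → 0 — matches
  N7 stuck-at-0: N0=1, N1=1, N2=1, N3=0, N4=0, N5=0, N6=1, N7=0 [stuck-at-0], N8=1 → 1 — eliminated
Only N8 stuck-at-0 reproduces the observed 0.

N8 stuck-at-0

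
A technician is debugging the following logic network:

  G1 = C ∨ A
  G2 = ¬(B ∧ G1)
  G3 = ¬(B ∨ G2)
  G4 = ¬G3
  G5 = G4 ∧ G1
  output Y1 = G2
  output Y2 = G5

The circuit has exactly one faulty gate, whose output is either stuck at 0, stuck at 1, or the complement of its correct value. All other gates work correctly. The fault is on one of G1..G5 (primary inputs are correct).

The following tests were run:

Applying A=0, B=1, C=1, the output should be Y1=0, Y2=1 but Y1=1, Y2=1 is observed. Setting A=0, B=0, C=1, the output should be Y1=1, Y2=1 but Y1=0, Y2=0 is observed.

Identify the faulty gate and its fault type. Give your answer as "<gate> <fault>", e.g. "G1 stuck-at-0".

G2 inverted output

Fault-free values for test 1 (A=0, B=1, C=1): G1=1, G2=0, G3=0, G4=1, G5=1, giving Y1=0, Y2=1. Observed Y1=1, Y2=1.
Test 1: faults giving observed Y1=1, Y2=1 are {G2 stuck-at-1, G2 inverted output}.
Test 2 (A=0, B=0, C=1): fault-free G1=1, G2=1, G3=0, G4=1, G5=1 → Y1=1, Y2=1; observed Y1=0, Y2=0. Eliminates G2 stuck-at-1.
Only G2 inverted output is consistent with every test.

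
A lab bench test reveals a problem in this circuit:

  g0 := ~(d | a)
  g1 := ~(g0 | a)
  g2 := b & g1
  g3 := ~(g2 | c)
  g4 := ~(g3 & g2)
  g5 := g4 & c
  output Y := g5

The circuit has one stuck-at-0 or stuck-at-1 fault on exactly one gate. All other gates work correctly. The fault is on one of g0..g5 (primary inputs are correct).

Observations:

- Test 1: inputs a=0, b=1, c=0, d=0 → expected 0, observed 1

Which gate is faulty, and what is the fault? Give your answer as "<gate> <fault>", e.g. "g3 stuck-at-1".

g5 stuck-at-1

Fault-free values for test 1 (a=0, b=1, c=0, d=0): g0=1, g1=0, g2=0, g3=1, g4=1, g5=0, giving Y=0. Observed 1.
Test 1: faults giving observed 1 are {g5 stuck-at-1}.
Only g5 stuck-at-1 is consistent with every test.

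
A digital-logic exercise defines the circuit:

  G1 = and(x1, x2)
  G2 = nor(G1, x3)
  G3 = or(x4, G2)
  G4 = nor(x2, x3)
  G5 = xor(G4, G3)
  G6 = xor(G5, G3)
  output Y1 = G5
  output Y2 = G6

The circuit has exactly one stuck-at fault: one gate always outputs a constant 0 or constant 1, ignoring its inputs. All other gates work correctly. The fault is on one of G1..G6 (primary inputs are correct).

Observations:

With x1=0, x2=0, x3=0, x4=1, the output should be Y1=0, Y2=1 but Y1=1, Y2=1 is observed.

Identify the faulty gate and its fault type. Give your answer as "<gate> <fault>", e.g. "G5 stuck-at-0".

Fault-free values for test 1 (x1=0, x2=0, x3=0, x4=1): G1=0, G2=1, G3=1, G4=1, G5=0, G6=1, giving Y1=0, Y2=1. Observed Y1=1, Y2=1.
Test 1: faults giving observed Y1=1, Y2=1 are {G3 stuck-at-0}.
Only G3 stuck-at-0 is consistent with every test.

G3 stuck-at-0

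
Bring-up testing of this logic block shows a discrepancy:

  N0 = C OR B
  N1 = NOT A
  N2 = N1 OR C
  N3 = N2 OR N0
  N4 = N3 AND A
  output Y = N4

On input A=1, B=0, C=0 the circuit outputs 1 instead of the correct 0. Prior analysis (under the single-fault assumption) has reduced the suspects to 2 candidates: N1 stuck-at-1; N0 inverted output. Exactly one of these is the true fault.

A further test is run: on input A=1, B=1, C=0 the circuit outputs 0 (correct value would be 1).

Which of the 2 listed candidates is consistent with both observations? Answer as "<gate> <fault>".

Evaluate each candidate on input A=1, B=1, C=0:
  N1 stuck-at-1: N0=1, N1=1 [stuck-at-1], N2=1, N3=1, N4=1 → 1 — eliminated
  N0 inverted output: N0=0 [inverted output], N1=0, N2=0, N3=0, N4=0 → 0 — matches
Only N0 inverted output reproduces the observed 0.

N0 inverted output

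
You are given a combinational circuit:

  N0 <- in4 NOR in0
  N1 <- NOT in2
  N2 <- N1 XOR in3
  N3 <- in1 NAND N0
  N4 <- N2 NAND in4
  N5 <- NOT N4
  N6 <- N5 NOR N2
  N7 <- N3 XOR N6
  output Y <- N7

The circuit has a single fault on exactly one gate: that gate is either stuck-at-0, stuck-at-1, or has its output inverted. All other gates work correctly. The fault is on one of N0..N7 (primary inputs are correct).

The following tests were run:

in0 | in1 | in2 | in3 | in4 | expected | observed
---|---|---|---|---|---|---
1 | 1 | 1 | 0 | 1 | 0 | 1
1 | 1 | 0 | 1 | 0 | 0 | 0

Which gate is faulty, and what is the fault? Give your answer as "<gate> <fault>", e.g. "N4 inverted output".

Fault-free values for test 1 (in0=1, in1=1, in2=1, in3=0, in4=1): N0=0, N1=0, N2=0, N3=1, N4=1, N5=0, N6=1, N7=0, giving Y=0. Observed 1.
Test 1: faults giving observed 1 are {N0 stuck-at-1, N0 inverted output, N1 stuck-at-1, N1 inverted output, N2 stuck-at-1, N2 inverted output, N3 stuck-at-0, N3 inverted output, N4 stuck-at-0, N4 inverted output, N5 stuck-at-1, N5 inverted output, N6 stuck-at-0, N6 inverted output, N7 stuck-at-1, N7 inverted output}.
Test 2 (in0=1, in1=1, in2=0, in3=1, in4=0): fault-free N0=0, N1=1, N2=0, N3=1, N4=1, N5=0, N6=1, N7=0 → 0; observed 0. Eliminates N0 stuck-at-1, N0 inverted output, N1 inverted output, N2 stuck-at-1, N2 inverted output, N3 stuck-at-0, N3 inverted output, N4 stuck-at-0, N4 inverted output, N5 stuck-at-1, N5 inverted output, N6 stuck-at-0, N6 inverted output, N7 stuck-at-1, N7 inverted output.
Only N1 stuck-at-1 is consistent with every test.

N1 stuck-at-1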